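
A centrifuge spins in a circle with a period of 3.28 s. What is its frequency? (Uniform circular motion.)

f = 1/T = 1/3.28 = 0.3049 Hz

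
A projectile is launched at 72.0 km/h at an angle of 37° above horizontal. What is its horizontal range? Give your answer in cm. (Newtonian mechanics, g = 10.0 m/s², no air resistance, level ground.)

v₀ = 72.0 km/h × 0.2777777777777778 = 20.0 m/s
R = v₀² × sin(2θ) / g = 20.0² × sin(2 × 37°) / 10.0 = 400.0 × 0.961262 / 10.0 = 38.4505 m
R = 38.4505 m / 0.01 = 3845 cm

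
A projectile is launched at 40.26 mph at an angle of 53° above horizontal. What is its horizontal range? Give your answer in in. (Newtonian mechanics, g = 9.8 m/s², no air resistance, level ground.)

v₀ = 40.26 mph × 0.44704 = 17.9978 m/s
R = v₀² × sin(2θ) / g = 17.9978² × sin(2 × 53°) / 9.8 = 323.921 × 0.961262 / 9.8 = 31.7727 m
R = 31.7727 m / 0.0254 = 1251 in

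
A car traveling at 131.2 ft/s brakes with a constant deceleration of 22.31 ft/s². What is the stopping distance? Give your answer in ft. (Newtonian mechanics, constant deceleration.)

v₀ = 131.2 ft/s × 0.3048 = 39.9898 m/s
a = 22.31 ft/s² × 0.3048 = 6.80009 m/s²
d = v₀² / (2a) = 39.9898² / (2 × 6.80009) = 1599.18 / 13.6002 = 117.585 m
d = 117.585 m / 0.3048 = 385.8 ft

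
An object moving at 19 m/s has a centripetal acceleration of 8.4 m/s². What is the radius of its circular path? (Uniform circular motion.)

r = v²/a_c = 19²/8.4 = 42.98 m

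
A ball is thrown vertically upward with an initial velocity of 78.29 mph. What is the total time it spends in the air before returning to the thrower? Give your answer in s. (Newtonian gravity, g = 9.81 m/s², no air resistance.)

v₀ = 78.29 mph × 0.44704 = 34.9988 m/s
t_total = 2 × v₀ / g = 2 × 34.9988 / 9.81 = 7.135 s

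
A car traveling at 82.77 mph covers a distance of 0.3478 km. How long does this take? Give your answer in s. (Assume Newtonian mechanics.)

d = 0.3478 km × 1000.0 = 347.8 m
v = 82.77 mph × 0.44704 = 37.0015 m/s
t = d / v = 347.8 / 37.0015 = 9.4 s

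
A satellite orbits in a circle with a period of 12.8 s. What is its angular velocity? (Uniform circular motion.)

ω = 2π/T = 2π/12.8 = 0.4909 rad/s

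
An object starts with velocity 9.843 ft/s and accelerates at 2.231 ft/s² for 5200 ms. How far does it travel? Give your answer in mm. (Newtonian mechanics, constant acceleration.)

v₀ = 9.843 ft/s × 0.3048 = 3.00015 m/s
a = 2.231 ft/s² × 0.3048 = 0.680009 m/s²
t = 5200 ms × 0.001 = 5.2 s
d = v₀ × t + ½ × a × t² = 3.00015 × 5.2 + 0.5 × 0.680009 × 5.2² = 24.7945 m
d = 24.7945 m / 0.001 = 24790 mm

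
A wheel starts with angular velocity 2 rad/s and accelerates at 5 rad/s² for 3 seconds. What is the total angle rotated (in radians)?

θ = ω₀t + ½αt² = 2×3 + ½×5×3² = 28.5 rad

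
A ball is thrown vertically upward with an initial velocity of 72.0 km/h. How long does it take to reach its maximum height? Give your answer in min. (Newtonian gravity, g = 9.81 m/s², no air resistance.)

v₀ = 72.0 km/h × 0.2777777777777778 = 20.0 m/s
t_up = v₀ / g = 20.0 / 9.81 = 2.03874 s
t_up = 2.03874 s / 60.0 = 0.03398 min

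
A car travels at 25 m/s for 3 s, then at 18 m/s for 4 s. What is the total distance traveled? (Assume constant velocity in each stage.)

d₁ = v₁t₁ = 25 × 3 = 75 m
d₂ = v₂t₂ = 18 × 4 = 72 m
d_total = 75 + 72 = 147 m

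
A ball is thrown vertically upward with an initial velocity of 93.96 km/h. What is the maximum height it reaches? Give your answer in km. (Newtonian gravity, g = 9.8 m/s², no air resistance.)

v₀ = 93.96 km/h × 0.2777777777777778 = 26.1 m/s
h_max = v₀² / (2g) = 26.1² / (2 × 9.8) = 681.21 / 19.6 = 34.7556 m
h_max = 34.7556 m / 1000.0 = 0.03476 km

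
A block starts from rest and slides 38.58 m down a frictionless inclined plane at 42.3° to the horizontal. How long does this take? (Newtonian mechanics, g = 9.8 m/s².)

a = g sin(θ) = 9.8 × sin(42.3°) = 6.5955 m/s²
t = √(2d/a) = √(2 × 38.58 / 6.5955) = 3.42 s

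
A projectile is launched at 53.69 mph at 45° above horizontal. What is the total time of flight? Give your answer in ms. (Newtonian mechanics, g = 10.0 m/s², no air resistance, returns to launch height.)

v₀ = 53.69 mph × 0.44704 = 24.0016 m/s
T = 2 × v₀ × sin(θ) / g = 2 × 24.0016 × sin(45°) / 10.0 = 2 × 24.0016 × 0.707107 / 10.0 = 3.39434 s
T = 3.39434 s / 0.001 = 3394 ms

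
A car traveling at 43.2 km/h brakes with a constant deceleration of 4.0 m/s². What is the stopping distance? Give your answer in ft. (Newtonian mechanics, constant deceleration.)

v₀ = 43.2 km/h × 0.2777777777777778 = 12.0 m/s
d = v₀² / (2a) = 12.0² / (2 × 4.0) = 144.0 / 8.0 = 18.0 m
d = 18.0 m / 0.3048 = 59.06 ft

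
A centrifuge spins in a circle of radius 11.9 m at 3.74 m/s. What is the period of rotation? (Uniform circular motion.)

T = 2πr/v = 2π×11.9/3.74 = 19.99 s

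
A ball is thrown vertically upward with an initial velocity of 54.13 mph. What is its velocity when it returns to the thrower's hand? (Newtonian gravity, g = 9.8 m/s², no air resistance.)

By conservation of energy (no air resistance), the ball returns to the throw height with the same speed as launch, but directed downward.
|v_ground| = v₀ = 54.13 mph
v_ground = 54.13 mph (downward)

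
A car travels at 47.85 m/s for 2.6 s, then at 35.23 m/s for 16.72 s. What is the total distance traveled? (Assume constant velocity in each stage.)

d₁ = v₁t₁ = 47.85 × 2.6 = 124.41 m
d₂ = v₂t₂ = 35.23 × 16.72 = 589.0456 m
d_total = 124.41 + 589.0456 = 713.46 m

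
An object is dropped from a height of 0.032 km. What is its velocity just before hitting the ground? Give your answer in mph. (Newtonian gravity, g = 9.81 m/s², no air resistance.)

h = 0.032 km × 1000.0 = 32.0 m
v = √(2gh) = √(2 × 9.81 × 32.0) = 25.0567 m/s
v = 25.0567 m/s / 0.44704 = 56.05 mph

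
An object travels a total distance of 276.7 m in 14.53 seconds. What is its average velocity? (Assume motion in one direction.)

v_avg = Δd / Δt = 276.7 / 14.53 = 19.04 m/s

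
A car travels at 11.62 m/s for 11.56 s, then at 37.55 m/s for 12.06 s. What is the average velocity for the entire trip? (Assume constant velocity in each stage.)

d₁ = v₁t₁ = 11.62 × 11.56 = 134.3272 m
d₂ = v₂t₂ = 37.55 × 12.06 = 452.853 m
d_total = 587.1802 m, t_total = 23.62 s
v_avg = d_total/t_total = 587.1802/23.62 = 24.86 m/s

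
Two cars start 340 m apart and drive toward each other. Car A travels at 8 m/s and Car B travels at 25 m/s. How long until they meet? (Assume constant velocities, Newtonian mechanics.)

Combined speed: v_combined = 8 + 25 = 33 m/s
Time to meet: t = d/v_combined = 340/33 = 10.3 s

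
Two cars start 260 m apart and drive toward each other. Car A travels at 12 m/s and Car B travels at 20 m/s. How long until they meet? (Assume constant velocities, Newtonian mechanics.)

Combined speed: v_combined = 12 + 20 = 32 m/s
Time to meet: t = d/v_combined = 260/32 = 8.12 s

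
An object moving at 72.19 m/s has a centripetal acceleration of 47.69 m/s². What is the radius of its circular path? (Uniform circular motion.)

r = v²/a_c = 72.19²/47.69 = 109.28 m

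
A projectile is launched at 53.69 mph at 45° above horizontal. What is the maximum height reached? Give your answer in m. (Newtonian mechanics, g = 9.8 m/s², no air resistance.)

v₀ = 53.69 mph × 0.44704 = 24.0016 m/s
H = v₀² × sin²(θ) / (2g) = 24.0016² × sin(45°)² / (2 × 9.8) = 576.077 × 0.5 / 19.6 = 14.7 m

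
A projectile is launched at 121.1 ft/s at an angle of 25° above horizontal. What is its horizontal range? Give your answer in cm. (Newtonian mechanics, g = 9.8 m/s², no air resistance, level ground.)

v₀ = 121.1 ft/s × 0.3048 = 36.9113 m/s
R = v₀² × sin(2θ) / g = 36.9113² × sin(2 × 25°) / 9.8 = 1362.44 × 0.766044 / 9.8 = 106.499 m
R = 106.499 m / 0.01 = 10650 cm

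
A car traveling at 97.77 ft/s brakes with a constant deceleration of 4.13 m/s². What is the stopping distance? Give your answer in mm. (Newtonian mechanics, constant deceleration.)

v₀ = 97.77 ft/s × 0.3048 = 29.8003 m/s
d = v₀² / (2a) = 29.8003² / (2 × 4.13) = 888.058 / 8.26 = 107.513 m
d = 107.513 m / 0.001 = 107500 mm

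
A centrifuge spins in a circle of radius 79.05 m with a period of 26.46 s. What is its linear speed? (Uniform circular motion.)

v = 2πr/T = 2π×79.05/26.46 = 18.77 m/s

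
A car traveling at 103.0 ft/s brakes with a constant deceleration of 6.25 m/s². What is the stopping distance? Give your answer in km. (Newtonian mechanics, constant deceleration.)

v₀ = 103.0 ft/s × 0.3048 = 31.3944 m/s
d = v₀² / (2a) = 31.3944² / (2 × 6.25) = 985.608 / 12.5 = 78.8486 m
d = 78.8486 m / 1000.0 = 0.07885 km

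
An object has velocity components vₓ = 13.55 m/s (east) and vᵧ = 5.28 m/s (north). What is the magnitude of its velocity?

|v| = √(vₓ² + vᵧ²) = √(13.55² + 5.28²) = √(211.4809) = 14.54 m/s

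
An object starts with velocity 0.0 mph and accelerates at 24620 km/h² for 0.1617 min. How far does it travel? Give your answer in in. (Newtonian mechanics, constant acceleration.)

v₀ = 0.0 mph × 0.44704 = 0.0 m/s
a = 24620 km/h² × 7.716049382716049e-05 = 1.89969 m/s²
t = 0.1617 min × 60.0 = 9.702 s
d = v₀ × t + ½ × a × t² = 0.0 × 9.702 + 0.5 × 1.89969 × 9.702² = 89.4078 m
d = 89.4078 m / 0.0254 = 3520 in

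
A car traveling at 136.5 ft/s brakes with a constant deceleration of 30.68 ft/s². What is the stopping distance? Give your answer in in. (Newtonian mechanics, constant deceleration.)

v₀ = 136.5 ft/s × 0.3048 = 41.6052 m/s
a = 30.68 ft/s² × 0.3048 = 9.35126 m/s²
d = v₀² / (2a) = 41.6052² / (2 × 9.35126) = 1730.99 / 18.7025 = 92.5539 m
d = 92.5539 m / 0.0254 = 3644 in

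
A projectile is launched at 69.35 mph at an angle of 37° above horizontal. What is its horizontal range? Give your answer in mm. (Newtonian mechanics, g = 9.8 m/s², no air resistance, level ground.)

v₀ = 69.35 mph × 0.44704 = 31.0022 m/s
R = v₀² × sin(2θ) / g = 31.0022² × sin(2 × 37°) / 9.8 = 961.136 × 0.961262 / 9.8 = 94.2759 m
R = 94.2759 m / 0.001 = 94280 mm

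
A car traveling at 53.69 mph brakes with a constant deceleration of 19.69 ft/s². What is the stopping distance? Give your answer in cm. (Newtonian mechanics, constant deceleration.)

v₀ = 53.69 mph × 0.44704 = 24.0016 m/s
a = 19.69 ft/s² × 0.3048 = 6.00151 m/s²
d = v₀² / (2a) = 24.0016² / (2 × 6.00151) = 576.077 / 12.003 = 47.9944 m
d = 47.9944 m / 0.01 = 4799 cm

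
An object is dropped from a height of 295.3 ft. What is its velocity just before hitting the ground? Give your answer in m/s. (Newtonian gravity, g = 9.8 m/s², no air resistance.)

h = 295.3 ft × 0.3048 = 90.0074 m
v = √(2gh) = √(2 × 9.8 × 90.0074) = 42.0 m/s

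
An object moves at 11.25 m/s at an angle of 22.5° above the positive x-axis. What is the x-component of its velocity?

vₓ = v cos(θ) = 11.25 × cos(22.5°) = 10.39 m/s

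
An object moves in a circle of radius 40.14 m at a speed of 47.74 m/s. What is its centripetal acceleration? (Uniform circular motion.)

a_c = v²/r = 47.74²/40.14 = 2279.1076/40.14 = 56.78 m/s²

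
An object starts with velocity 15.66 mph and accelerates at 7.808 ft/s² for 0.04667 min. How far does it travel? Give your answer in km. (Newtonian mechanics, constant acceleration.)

v₀ = 15.66 mph × 0.44704 = 7.00065 m/s
a = 7.808 ft/s² × 0.3048 = 2.37988 m/s²
t = 0.04667 min × 60.0 = 2.8002 s
d = v₀ × t + ½ × a × t² = 7.00065 × 2.8002 + 0.5 × 2.37988 × 2.8002² = 28.9337 m
d = 28.9337 m / 1000.0 = 0.02893 km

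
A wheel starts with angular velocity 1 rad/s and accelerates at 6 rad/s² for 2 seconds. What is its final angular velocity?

ω = ω₀ + αt = 1 + 6 × 2 = 13 rad/s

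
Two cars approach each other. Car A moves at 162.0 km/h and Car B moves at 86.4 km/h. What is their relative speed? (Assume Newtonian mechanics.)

v_rel = v_A + v_B = 162.0 + 86.4 = 248.4 km/h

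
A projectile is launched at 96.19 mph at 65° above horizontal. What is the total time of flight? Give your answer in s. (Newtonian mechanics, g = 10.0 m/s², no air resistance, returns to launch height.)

v₀ = 96.19 mph × 0.44704 = 43.0008 m/s
T = 2 × v₀ × sin(θ) / g = 2 × 43.0008 × sin(65°) / 10.0 = 2 × 43.0008 × 0.906308 / 10.0 = 7.794 s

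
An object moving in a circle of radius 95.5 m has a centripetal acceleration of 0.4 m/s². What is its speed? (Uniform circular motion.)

v = √(a_c × r) = √(0.4 × 95.5) = 6.18 m/s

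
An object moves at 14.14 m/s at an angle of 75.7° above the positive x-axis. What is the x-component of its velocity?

vₓ = v cos(θ) = 14.14 × cos(75.7°) = 3.49 m/s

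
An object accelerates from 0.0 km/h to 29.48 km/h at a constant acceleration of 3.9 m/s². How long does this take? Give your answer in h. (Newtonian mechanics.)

v₀ = 0.0 km/h × 0.2777777777777778 = 0.0 m/s
v = 29.48 km/h × 0.2777777777777778 = 8.18889 m/s
t = (v - v₀) / a = (8.18889 - 0.0) / 3.9 = 2.09972 s
t = 2.09972 s / 3600.0 = 0.0005833 h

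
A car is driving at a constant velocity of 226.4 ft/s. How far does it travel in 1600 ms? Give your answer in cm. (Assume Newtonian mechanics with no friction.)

v = 226.4 ft/s × 0.3048 = 69.0067 m/s
t = 1600 ms × 0.001 = 1.6 s
d = v × t = 69.0067 × 1.6 = 110.411 m
d = 110.411 m / 0.01 = 11040 cm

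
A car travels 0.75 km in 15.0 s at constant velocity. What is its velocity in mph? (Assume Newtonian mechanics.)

d = 0.75 km × 1000.0 = 750.0 m
v = d / t = 750.0 / 15.0 = 50.0 m/s
v = 50.0 m/s / 0.44704 = 111.8 mph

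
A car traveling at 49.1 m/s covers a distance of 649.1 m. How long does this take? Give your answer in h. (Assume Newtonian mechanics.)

t = d / v = 649.1 / 49.1 = 13.22 s
t = 13.22 s / 3600.0 = 0.003672 h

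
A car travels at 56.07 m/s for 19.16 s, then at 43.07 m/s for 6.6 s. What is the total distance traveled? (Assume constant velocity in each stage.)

d₁ = v₁t₁ = 56.07 × 19.16 = 1074.3012 m
d₂ = v₂t₂ = 43.07 × 6.6 = 284.262 m
d_total = 1074.3012 + 284.262 = 1358.56 m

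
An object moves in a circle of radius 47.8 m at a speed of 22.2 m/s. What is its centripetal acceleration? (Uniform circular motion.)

a_c = v²/r = 22.2²/47.8 = 492.84/47.8 = 10.31 m/s²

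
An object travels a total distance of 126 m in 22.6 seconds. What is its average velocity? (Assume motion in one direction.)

v_avg = Δd / Δt = 126 / 22.6 = 5.58 m/s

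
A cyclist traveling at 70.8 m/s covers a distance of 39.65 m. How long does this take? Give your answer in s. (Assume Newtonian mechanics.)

t = d / v = 39.65 / 70.8 = 0.56 s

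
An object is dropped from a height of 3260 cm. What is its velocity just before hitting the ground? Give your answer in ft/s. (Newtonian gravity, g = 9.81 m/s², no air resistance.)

h = 3260 cm × 0.01 = 32.6 m
v = √(2gh) = √(2 × 9.81 × 32.6) = 25.2906 m/s
v = 25.2906 m/s / 0.3048 = 82.97 ft/s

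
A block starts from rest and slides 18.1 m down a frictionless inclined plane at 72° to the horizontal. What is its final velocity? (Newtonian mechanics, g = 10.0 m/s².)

a = g sin(θ) = 10.0 × sin(72°) = 9.5106 m/s²
v = √(2ad) = √(2 × 9.5106 × 18.1) = 18.55 m/s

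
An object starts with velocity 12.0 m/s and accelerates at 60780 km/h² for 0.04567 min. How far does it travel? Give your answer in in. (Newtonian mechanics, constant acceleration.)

a = 60780 km/h² × 7.716049382716049e-05 = 4.68981 m/s²
t = 0.04567 min × 60.0 = 2.7402 s
d = v₀ × t + ½ × a × t² = 12.0 × 2.7402 + 0.5 × 4.68981 × 2.7402² = 50.4896 m
d = 50.4896 m / 0.0254 = 1988 in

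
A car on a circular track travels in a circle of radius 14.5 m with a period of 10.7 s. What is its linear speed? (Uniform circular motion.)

v = 2πr/T = 2π×14.5/10.7 = 8.51 m/s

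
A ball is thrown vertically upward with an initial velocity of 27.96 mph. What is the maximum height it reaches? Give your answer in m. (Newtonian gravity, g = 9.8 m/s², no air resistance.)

v₀ = 27.96 mph × 0.44704 = 12.4992 m/s
h_max = v₀² / (2g) = 12.4992² / (2 × 9.8) = 156.23 / 19.6 = 7.971 m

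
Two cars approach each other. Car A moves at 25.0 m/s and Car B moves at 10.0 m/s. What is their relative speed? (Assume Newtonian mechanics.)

v_rel = v_A + v_B = 25.0 + 10.0 = 35.0 m/s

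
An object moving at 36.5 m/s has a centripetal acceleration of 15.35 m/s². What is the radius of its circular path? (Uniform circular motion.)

r = v²/a_c = 36.5²/15.35 = 86.79 m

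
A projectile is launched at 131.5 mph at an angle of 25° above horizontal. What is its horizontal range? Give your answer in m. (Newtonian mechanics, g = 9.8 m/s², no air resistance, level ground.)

v₀ = 131.5 mph × 0.44704 = 58.7858 m/s
R = v₀² × sin(2θ) / g = 58.7858² × sin(2 × 25°) / 9.8 = 3455.77 × 0.766044 / 9.8 = 270.1 m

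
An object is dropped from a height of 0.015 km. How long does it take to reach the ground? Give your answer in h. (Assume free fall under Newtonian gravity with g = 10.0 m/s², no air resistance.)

h = 0.015 km × 1000.0 = 15.0 m
t = √(2h/g) = √(2 × 15.0 / 10.0) = 1.73205 s
t = 1.73205 s / 3600.0 = 0.0004811 h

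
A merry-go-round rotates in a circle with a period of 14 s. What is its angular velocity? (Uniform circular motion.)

ω = 2π/T = 2π/14 = 0.4488 rad/s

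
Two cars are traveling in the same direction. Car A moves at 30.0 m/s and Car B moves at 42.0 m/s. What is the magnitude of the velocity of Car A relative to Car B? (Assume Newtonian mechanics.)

v_rel = |v_A - v_B| = |30.0 - 42.0| = 12.0 m/s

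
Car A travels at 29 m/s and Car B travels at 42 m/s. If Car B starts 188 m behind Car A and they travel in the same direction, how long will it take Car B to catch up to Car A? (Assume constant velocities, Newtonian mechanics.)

Relative speed: v_rel = 42 - 29 = 13 m/s
Time to catch: t = d₀/v_rel = 188/13 = 14.46 s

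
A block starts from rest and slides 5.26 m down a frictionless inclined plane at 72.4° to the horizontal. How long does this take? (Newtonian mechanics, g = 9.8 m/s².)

a = g sin(θ) = 9.8 × sin(72.4°) = 9.3413 m/s²
t = √(2d/a) = √(2 × 5.26 / 9.3413) = 1.06 s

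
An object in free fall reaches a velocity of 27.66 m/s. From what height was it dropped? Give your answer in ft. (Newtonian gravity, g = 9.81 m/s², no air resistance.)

h = v² / (2g) = 27.66² / (2 × 9.81) = 38.9947 m
h = 38.9947 m / 0.3048 = 127.9 ft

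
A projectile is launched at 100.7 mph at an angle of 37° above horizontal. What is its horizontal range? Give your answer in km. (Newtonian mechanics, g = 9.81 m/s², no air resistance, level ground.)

v₀ = 100.7 mph × 0.44704 = 45.0169 m/s
R = v₀² × sin(2θ) / g = 45.0169² × sin(2 × 37°) / 9.81 = 2026.52 × 0.961262 / 9.81 = 198.575 m
R = 198.575 m / 1000.0 = 0.1986 km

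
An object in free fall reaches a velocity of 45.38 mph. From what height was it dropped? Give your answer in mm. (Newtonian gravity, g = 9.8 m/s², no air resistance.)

v = 45.38 mph × 0.44704 = 20.2867 m/s
h = v² / (2g) = 20.2867² / (2 × 9.8) = 20.9975 m
h = 20.9975 m / 0.001 = 21000 mm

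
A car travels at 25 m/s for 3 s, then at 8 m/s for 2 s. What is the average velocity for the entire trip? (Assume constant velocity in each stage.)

d₁ = v₁t₁ = 25 × 3 = 75 m
d₂ = v₂t₂ = 8 × 2 = 16 m
d_total = 91 m, t_total = 5 s
v_avg = d_total/t_total = 91/5 = 18.2 m/s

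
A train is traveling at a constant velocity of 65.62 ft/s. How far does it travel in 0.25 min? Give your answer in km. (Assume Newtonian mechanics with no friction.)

v = 65.62 ft/s × 0.3048 = 20.001 m/s
t = 0.25 min × 60.0 = 15.0 s
d = v × t = 20.001 × 15.0 = 300.015 m
d = 300.015 m / 1000.0 = 0.3 km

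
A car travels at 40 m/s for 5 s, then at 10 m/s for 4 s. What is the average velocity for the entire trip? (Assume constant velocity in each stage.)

d₁ = v₁t₁ = 40 × 5 = 200 m
d₂ = v₂t₂ = 10 × 4 = 40 m
d_total = 240 m, t_total = 9 s
v_avg = d_total/t_total = 240/9 = 26.67 m/s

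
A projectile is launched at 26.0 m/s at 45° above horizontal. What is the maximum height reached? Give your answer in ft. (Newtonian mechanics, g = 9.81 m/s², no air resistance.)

H = v₀² × sin²(θ) / (2g) = 26.0² × sin(45°)² / (2 × 9.81) = 676.0 × 0.5 / 19.62 = 17.2273 m
H = 17.2273 m / 0.3048 = 56.52 ft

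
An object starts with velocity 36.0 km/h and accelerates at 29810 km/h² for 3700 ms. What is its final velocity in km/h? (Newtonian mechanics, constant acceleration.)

v₀ = 36.0 km/h × 0.2777777777777778 = 10.0 m/s
a = 29810 km/h² × 7.716049382716049e-05 = 2.30015 m/s²
t = 3700 ms × 0.001 = 3.7 s
v = v₀ + a × t = 10.0 + 2.30015 × 3.7 = 18.5106 m/s
v = 18.5106 m/s / 0.2777777777777778 = 66.64 km/h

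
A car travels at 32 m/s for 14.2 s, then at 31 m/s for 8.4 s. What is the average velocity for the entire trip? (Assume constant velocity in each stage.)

d₁ = v₁t₁ = 32 × 14.2 = 454.4 m
d₂ = v₂t₂ = 31 × 8.4 = 260.4 m
d_total = 714.8 m, t_total = 22.6 s
v_avg = d_total/t_total = 714.8/22.6 = 31.63 m/s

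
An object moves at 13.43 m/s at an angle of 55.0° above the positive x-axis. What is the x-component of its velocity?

vₓ = v cos(θ) = 13.43 × cos(55.0°) = 7.7 m/s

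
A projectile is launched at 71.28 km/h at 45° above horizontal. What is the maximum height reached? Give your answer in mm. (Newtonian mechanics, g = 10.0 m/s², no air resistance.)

v₀ = 71.28 km/h × 0.2777777777777778 = 19.8 m/s
H = v₀² × sin²(θ) / (2g) = 19.8² × sin(45°)² / (2 × 10.0) = 392.04 × 0.5 / 20.0 = 9.801 m
H = 9.801 m / 0.001 = 9801 mm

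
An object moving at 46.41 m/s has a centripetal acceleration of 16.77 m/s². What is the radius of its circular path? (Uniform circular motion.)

r = v²/a_c = 46.41²/16.77 = 128.44 m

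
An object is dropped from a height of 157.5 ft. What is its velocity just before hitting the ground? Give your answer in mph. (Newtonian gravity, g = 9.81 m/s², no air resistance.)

h = 157.5 ft × 0.3048 = 48.006 m
v = √(2gh) = √(2 × 9.81 × 48.006) = 30.69 m/s
v = 30.69 m/s / 0.44704 = 68.65 mph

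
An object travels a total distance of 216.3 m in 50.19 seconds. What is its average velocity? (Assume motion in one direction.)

v_avg = Δd / Δt = 216.3 / 50.19 = 4.31 m/s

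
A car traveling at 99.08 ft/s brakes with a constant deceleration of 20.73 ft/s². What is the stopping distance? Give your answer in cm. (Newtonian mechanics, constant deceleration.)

v₀ = 99.08 ft/s × 0.3048 = 30.1996 m/s
a = 20.73 ft/s² × 0.3048 = 6.3185 m/s²
d = v₀² / (2a) = 30.1996² / (2 × 6.3185) = 912.016 / 12.637 = 72.1703 m
d = 72.1703 m / 0.01 = 7217 cm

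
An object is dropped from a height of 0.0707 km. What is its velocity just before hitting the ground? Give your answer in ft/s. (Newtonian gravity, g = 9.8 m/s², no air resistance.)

h = 0.0707 km × 1000.0 = 70.7 m
v = √(2gh) = √(2 × 9.8 × 70.7) = 37.2253 m/s
v = 37.2253 m/s / 0.3048 = 122.1 ft/s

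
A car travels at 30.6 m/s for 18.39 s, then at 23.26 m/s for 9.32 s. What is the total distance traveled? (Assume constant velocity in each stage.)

d₁ = v₁t₁ = 30.6 × 18.39 = 562.734 m
d₂ = v₂t₂ = 23.26 × 9.32 = 216.7832 m
d_total = 562.734 + 216.7832 = 779.52 m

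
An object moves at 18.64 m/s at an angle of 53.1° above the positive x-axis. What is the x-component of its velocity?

vₓ = v cos(θ) = 18.64 × cos(53.1°) = 11.19 m/s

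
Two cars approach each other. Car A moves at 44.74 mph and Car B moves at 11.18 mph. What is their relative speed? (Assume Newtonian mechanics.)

v_rel = v_A + v_B = 44.74 + 11.18 = 55.92 mph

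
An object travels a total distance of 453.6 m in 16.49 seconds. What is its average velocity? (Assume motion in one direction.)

v_avg = Δd / Δt = 453.6 / 16.49 = 27.51 m/s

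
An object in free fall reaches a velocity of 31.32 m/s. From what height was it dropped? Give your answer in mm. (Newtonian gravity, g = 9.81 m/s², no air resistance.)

h = v² / (2g) = 31.32² / (2 × 9.81) = 49.9971 m
h = 49.9971 m / 0.001 = 50000 mm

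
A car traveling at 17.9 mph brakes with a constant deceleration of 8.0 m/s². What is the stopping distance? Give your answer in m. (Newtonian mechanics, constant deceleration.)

v₀ = 17.9 mph × 0.44704 = 8.00202 m/s
d = v₀² / (2a) = 8.00202² / (2 × 8.0) = 64.0323 / 16.0 = 4.002 m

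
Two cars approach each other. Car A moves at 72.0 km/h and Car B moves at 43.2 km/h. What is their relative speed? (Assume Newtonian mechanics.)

v_rel = v_A + v_B = 72.0 + 43.2 = 115.2 km/h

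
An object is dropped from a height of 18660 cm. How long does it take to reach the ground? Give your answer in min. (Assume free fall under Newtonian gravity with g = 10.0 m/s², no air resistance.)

h = 18660 cm × 0.01 = 186.6 m
t = √(2h/g) = √(2 × 186.6 / 10.0) = 6.10901 s
t = 6.10901 s / 60.0 = 0.1018 min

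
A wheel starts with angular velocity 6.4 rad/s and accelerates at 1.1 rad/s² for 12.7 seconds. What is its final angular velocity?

ω = ω₀ + αt = 6.4 + 1.1 × 12.7 = 20.37 rad/s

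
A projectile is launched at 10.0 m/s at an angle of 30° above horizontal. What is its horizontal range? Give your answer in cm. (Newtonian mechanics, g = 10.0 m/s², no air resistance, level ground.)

R = v₀² × sin(2θ) / g = 10.0² × sin(2 × 30°) / 10.0 = 100.0 × 0.866025 / 10.0 = 8.66025 m
R = 8.66025 m / 0.01 = 866.0 cm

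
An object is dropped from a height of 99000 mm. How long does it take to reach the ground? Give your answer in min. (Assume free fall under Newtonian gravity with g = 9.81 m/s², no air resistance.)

h = 99000 mm × 0.001 = 99.0 m
t = √(2h/g) = √(2 × 99.0 / 9.81) = 4.4926 s
t = 4.4926 s / 60.0 = 0.07488 min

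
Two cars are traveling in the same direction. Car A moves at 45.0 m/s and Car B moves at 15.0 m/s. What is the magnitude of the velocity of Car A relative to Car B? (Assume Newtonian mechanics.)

v_rel = |v_A - v_B| = |45.0 - 15.0| = 30.0 m/s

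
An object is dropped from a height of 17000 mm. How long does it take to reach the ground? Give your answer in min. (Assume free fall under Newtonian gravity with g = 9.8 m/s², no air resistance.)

h = 17000 mm × 0.001 = 17.0 m
t = √(2h/g) = √(2 × 17.0 / 9.8) = 1.86263 s
t = 1.86263 s / 60.0 = 0.03104 min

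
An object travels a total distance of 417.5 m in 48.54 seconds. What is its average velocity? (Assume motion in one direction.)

v_avg = Δd / Δt = 417.5 / 48.54 = 8.6 m/s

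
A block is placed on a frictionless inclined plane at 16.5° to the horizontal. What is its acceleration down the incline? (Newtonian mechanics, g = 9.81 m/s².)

a = g sin(θ) = 9.81 × sin(16.5°) = 9.81 × 0.284 = 2.79 m/s²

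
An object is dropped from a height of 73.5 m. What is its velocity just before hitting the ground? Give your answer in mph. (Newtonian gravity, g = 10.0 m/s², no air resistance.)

v = √(2gh) = √(2 × 10.0 × 73.5) = 38.3406 m/s
v = 38.3406 m/s / 0.44704 = 85.77 mph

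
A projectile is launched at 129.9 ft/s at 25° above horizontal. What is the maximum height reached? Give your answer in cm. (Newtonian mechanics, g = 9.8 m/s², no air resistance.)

v₀ = 129.9 ft/s × 0.3048 = 39.5935 m/s
H = v₀² × sin²(θ) / (2g) = 39.5935² × sin(25°)² / (2 × 9.8) = 1567.65 × 0.178606 / 19.6 = 14.2853 m
H = 14.2853 m / 0.01 = 1429 cm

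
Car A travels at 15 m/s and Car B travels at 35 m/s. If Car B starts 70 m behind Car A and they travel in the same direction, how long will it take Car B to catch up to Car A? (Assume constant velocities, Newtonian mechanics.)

Relative speed: v_rel = 35 - 15 = 20 m/s
Time to catch: t = d₀/v_rel = 70/20 = 3.5 s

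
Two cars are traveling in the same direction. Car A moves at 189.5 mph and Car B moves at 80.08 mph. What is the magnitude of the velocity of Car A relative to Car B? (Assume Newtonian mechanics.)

v_rel = |v_A - v_B| = |189.5 - 80.08| = 109.42 mph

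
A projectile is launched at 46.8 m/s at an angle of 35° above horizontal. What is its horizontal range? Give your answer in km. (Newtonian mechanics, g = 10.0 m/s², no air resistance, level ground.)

R = v₀² × sin(2θ) / g = 46.8² × sin(2 × 35°) / 10.0 = 2190.24 × 0.939693 / 10.0 = 205.815 m
R = 205.815 m / 1000.0 = 0.2058 km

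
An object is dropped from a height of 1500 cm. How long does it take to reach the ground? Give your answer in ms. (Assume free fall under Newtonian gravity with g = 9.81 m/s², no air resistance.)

h = 1500 cm × 0.01 = 15.0 m
t = √(2h/g) = √(2 × 15.0 / 9.81) = 1.74874 s
t = 1.74874 s / 0.001 = 1749 ms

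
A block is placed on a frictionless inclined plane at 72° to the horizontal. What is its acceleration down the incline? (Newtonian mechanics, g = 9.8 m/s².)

a = g sin(θ) = 9.8 × sin(72°) = 9.8 × 0.9511 = 9.32 m/s²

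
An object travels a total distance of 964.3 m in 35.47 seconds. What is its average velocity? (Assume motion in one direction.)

v_avg = Δd / Δt = 964.3 / 35.47 = 27.19 m/s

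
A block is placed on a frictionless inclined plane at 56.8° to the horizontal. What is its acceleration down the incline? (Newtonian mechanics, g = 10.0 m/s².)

a = g sin(θ) = 10.0 × sin(56.8°) = 10.0 × 0.8368 = 8.37 m/s²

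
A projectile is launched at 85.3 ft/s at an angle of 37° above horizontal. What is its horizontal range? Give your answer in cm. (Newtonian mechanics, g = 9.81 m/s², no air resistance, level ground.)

v₀ = 85.3 ft/s × 0.3048 = 25.9994 m/s
R = v₀² × sin(2θ) / g = 25.9994² × sin(2 × 37°) / 9.81 = 675.969 × 0.961262 / 9.81 = 66.2368 m
R = 66.2368 m / 0.01 = 6624 cm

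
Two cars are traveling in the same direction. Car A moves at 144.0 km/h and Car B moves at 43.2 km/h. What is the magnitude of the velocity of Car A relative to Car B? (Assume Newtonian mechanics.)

v_rel = |v_A - v_B| = |144.0 - 43.2| = 100.8 km/h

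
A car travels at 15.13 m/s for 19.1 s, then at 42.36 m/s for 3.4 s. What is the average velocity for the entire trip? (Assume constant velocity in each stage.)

d₁ = v₁t₁ = 15.13 × 19.1 = 288.983 m
d₂ = v₂t₂ = 42.36 × 3.4 = 144.024 m
d_total = 433.007 m, t_total = 22.5 s
v_avg = d_total/t_total = 433.007/22.5 = 19.24 m/s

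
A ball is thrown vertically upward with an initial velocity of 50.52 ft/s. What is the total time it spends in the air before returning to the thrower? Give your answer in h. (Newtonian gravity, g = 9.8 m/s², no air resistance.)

v₀ = 50.52 ft/s × 0.3048 = 15.3985 m/s
t_total = 2 × v₀ / g = 2 × 15.3985 / 9.8 = 3.14255 s
t_total = 3.14255 s / 3600.0 = 0.0008729 h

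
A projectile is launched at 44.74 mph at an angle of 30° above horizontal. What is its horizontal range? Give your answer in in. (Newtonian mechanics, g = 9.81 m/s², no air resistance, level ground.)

v₀ = 44.74 mph × 0.44704 = 20.0006 m/s
R = v₀² × sin(2θ) / g = 20.0006² × sin(2 × 30°) / 9.81 = 400.024 × 0.866025 / 9.81 = 35.314 m
R = 35.314 m / 0.0254 = 1390 in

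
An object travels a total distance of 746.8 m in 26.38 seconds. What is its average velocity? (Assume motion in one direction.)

v_avg = Δd / Δt = 746.8 / 26.38 = 28.31 m/s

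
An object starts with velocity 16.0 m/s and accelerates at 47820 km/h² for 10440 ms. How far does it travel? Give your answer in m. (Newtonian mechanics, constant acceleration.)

a = 47820 km/h² × 7.716049382716049e-05 = 3.68981 m/s²
t = 10440 ms × 0.001 = 10.44 s
d = v₀ × t + ½ × a × t² = 16.0 × 10.44 + 0.5 × 3.68981 × 10.44² = 368.1 m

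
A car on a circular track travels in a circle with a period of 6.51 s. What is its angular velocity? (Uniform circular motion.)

ω = 2π/T = 2π/6.51 = 0.9652 rad/s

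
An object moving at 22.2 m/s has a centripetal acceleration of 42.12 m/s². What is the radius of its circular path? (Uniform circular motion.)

r = v²/a_c = 22.2²/42.12 = 11.7 m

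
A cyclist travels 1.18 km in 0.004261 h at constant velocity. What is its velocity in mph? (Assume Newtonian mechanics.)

d = 1.18 km × 1000.0 = 1180.0 m
t = 0.004261 h × 3600.0 = 15.3396 s
v = d / t = 1180.0 / 15.3396 = 76.9251 m/s
v = 76.9251 m/s / 0.44704 = 172.1 mph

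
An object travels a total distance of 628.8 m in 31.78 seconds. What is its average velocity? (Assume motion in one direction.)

v_avg = Δd / Δt = 628.8 / 31.78 = 19.79 m/s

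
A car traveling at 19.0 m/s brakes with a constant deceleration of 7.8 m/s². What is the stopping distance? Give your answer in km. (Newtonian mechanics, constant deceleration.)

d = v₀² / (2a) = 19.0² / (2 × 7.8) = 361.0 / 15.6 = 23.141 m
d = 23.141 m / 1000.0 = 0.02314 km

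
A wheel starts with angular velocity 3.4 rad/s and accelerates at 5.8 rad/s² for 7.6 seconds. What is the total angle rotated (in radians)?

θ = ω₀t + ½αt² = 3.4×7.6 + ½×5.8×7.6² = 193.34 rad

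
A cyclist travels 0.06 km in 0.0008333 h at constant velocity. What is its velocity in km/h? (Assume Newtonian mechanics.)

d = 0.06 km × 1000.0 = 60.0 m
t = 0.0008333 h × 3600.0 = 2.99988 s
v = d / t = 60.0 / 2.99988 = 20.0008 m/s
v = 20.0008 m/s / 0.2777777777777778 = 72.0 km/h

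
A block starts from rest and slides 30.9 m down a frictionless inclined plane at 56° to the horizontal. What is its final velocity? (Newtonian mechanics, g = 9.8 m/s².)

a = g sin(θ) = 9.8 × sin(56°) = 8.1246 m/s²
v = √(2ad) = √(2 × 8.1246 × 30.9) = 22.41 m/s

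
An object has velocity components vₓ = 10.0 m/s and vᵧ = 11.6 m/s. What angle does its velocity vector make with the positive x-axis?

θ = arctan(vᵧ/vₓ) = arctan(11.6/10.0) = 49.24°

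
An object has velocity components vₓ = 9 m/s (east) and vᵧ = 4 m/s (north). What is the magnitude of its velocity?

|v| = √(vₓ² + vᵧ²) = √(9² + 4²) = √(97) = 9.85 m/s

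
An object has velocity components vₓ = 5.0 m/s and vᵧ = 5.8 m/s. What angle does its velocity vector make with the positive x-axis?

θ = arctan(vᵧ/vₓ) = arctan(5.8/5.0) = 49.24°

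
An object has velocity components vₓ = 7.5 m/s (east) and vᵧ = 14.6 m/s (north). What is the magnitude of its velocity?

|v| = √(vₓ² + vᵧ²) = √(7.5² + 14.6²) = √(269.41) = 16.41 m/s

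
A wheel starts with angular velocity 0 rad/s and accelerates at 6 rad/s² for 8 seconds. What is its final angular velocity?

ω = ω₀ + αt = 0 + 6 × 8 = 48 rad/s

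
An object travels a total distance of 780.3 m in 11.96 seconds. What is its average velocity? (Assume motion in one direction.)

v_avg = Δd / Δt = 780.3 / 11.96 = 65.24 m/s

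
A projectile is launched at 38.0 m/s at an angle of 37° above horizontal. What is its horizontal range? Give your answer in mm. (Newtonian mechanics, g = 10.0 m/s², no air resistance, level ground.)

R = v₀² × sin(2θ) / g = 38.0² × sin(2 × 37°) / 10.0 = 1444.0 × 0.961262 / 10.0 = 138.806 m
R = 138.806 m / 0.001 = 138800 mm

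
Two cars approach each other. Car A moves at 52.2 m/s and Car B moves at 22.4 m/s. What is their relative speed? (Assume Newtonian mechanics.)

v_rel = v_A + v_B = 52.2 + 22.4 = 74.6 m/s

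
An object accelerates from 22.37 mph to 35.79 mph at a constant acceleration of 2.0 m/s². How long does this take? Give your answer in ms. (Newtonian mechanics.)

v₀ = 22.37 mph × 0.44704 = 10.0003 m/s
v = 35.79 mph × 0.44704 = 15.9996 m/s
t = (v - v₀) / a = (15.9996 - 10.0003) / 2.0 = 2.99965 s
t = 2.99965 s / 0.001 = 3000 ms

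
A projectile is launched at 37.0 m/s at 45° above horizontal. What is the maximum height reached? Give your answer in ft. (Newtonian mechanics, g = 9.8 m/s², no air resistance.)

H = v₀² × sin²(θ) / (2g) = 37.0² × sin(45°)² / (2 × 9.8) = 1369.0 × 0.5 / 19.6 = 34.9235 m
H = 34.9235 m / 0.3048 = 114.6 ft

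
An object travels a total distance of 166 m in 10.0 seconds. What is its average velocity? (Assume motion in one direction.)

v_avg = Δd / Δt = 166 / 10.0 = 16.6 m/s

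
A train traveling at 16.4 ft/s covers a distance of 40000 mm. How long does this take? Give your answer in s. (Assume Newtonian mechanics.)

d = 40000 mm × 0.001 = 40.0 m
v = 16.4 ft/s × 0.3048 = 4.99872 m/s
t = d / v = 40.0 / 4.99872 = 8.002 s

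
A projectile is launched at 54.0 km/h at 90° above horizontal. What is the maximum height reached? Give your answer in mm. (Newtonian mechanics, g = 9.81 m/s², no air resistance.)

v₀ = 54.0 km/h × 0.2777777777777778 = 15.0 m/s
H = v₀² × sin²(θ) / (2g) = 15.0² × sin(90°)² / (2 × 9.81) = 225.0 × 1.0 / 19.62 = 11.4679 m
H = 11.4679 m / 0.001 = 11470 mm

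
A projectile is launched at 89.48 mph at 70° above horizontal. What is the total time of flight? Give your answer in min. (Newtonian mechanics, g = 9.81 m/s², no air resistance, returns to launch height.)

v₀ = 89.48 mph × 0.44704 = 40.0011 m/s
T = 2 × v₀ × sin(θ) / g = 2 × 40.0011 × sin(70°) / 9.81 = 2 × 40.0011 × 0.939693 / 9.81 = 7.66335 s
T = 7.66335 s / 60.0 = 0.1277 min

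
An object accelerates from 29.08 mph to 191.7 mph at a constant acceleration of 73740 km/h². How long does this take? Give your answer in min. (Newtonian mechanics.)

v₀ = 29.08 mph × 0.44704 = 12.9999 m/s
v = 191.7 mph × 0.44704 = 85.6976 m/s
a = 73740 km/h² × 7.716049382716049e-05 = 5.68981 m/s²
t = (v - v₀) / a = (85.6976 - 12.9999) / 5.68981 = 12.7768 s
t = 12.7768 s / 60.0 = 0.2129 min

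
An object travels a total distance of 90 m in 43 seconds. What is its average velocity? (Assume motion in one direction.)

v_avg = Δd / Δt = 90 / 43 = 2.09 m/s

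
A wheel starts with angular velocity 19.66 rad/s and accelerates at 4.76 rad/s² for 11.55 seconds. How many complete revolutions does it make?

θ = ω₀t + ½αt² = 19.66×11.55 + ½×4.76×11.55² = 544.57095 rad
Total revolutions = θ/(2π) = 544.57095/(2π) = 86.67
Complete revolutions = ⌊86.67⌋ = 86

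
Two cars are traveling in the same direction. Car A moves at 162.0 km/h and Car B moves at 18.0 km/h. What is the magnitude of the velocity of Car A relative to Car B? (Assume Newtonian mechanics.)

v_rel = |v_A - v_B| = |162.0 - 18.0| = 144.0 km/h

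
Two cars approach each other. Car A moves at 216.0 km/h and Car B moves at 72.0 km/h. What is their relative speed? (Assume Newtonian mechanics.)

v_rel = v_A + v_B = 216.0 + 72.0 = 288.0 km/h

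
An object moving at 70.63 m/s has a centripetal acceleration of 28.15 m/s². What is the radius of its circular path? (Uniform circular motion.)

r = v²/a_c = 70.63²/28.15 = 177.21 m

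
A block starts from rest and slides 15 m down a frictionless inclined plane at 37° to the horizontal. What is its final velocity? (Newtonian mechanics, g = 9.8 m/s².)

a = g sin(θ) = 9.8 × sin(37°) = 5.8978 m/s²
v = √(2ad) = √(2 × 5.8978 × 15) = 13.3 m/s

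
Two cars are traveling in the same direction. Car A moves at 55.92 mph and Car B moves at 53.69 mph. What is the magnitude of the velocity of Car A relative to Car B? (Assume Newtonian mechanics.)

v_rel = |v_A - v_B| = |55.92 - 53.69| = 2.23 mph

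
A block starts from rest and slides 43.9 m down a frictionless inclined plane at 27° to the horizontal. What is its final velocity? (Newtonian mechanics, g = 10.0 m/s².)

a = g sin(θ) = 10.0 × sin(27°) = 4.5399 m/s²
v = √(2ad) = √(2 × 4.5399 × 43.9) = 19.97 m/s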